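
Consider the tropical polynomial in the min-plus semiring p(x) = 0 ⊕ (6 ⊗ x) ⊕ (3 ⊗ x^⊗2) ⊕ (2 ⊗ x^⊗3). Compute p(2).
p(2) = 0

A tropical monomial a ⊗ x^⊗i evaluates to a + i · x. Evaluating each term at x = 2:
  Term 0 contributes 0 + 0 · 2 = 0
  Term 1 contributes 6 + 1 · 2 = 8
  Term 2 contributes 3 + 2 · 2 = 7
  Term 3 contributes 2 + 3 · 2 = 8
p(2) = ⊕ of these = min[0, 8, 7, 8] = 0.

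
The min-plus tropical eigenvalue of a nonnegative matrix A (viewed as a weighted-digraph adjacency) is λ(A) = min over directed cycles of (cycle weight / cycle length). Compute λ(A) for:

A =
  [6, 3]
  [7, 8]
λ(A) = 5

Enumerate directed cycles and compute their means (weight / length). Sample:
  cycle 0 → 0: weight = 6, length = 1, mean = 6/1 ≈ 6.000
  cycle 1 → 1: weight = 8, length = 1, mean = 8/1 ≈ 8.000
  cycle 0 → 1 → 0: weight = 10, length = 2, mean = 10/2 ≈ 5.000
  cycle 1 → 0 → 1: weight = 10, length = 2, mean = 10/2 ≈ 5.000
Minimum mean = 5.000, attained e.g. along the cycle 0 → 1 → 0 with weight 10 and length 2. So λ(A) = 10/2 = 5.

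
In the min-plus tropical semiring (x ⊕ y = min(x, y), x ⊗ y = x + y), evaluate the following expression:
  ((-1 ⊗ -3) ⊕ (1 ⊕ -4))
((-1 ⊗ -3) ⊕ (1 ⊕ -4)) = -4

Expand innermost to outermost. Recall ⊕ takes the minimum of its arguments and ⊗ takes their sum. Working out the expression ((-1 ⊗ -3) ⊕ (1 ⊕ -4)) gives -4.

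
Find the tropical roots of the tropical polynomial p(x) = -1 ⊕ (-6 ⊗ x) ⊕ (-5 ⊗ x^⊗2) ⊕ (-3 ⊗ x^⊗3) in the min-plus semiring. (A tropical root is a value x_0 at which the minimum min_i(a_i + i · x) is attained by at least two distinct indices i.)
Roots: {-2, -1, 5}

Each tropical root is a break point of the lower envelope of the lines y = a_i + i · x (there are 4 lines, with slopes 0, 1, ..., 3). Only the lines that attain the minimum somewhere contribute to roots; other lines are dominated. Here the surviving (envelope) indices are i = 3, i = 2, i = 1, i = 0.
Intersections between consecutive envelope lines give the roots: for adjacent envelope indices i < j the intersection is x = (a_i − a_j) / (j − i). Reading off the sorted break points: {-2, -1, 5}.
Verification: at each break x_0, at least two indices attain the minimum of min_i(a_i + i · x_0).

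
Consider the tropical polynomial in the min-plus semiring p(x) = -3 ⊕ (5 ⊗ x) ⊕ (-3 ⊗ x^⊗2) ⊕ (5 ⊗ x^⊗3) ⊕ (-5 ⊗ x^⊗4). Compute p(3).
p(3) = -3

A tropical monomial a ⊗ x^⊗i evaluates to a + i · x. Evaluating each term at x = 3:
  Term 0 contributes -3 + 0 · 3 = -3
  Term 1 contributes 5 + 1 · 3 = 8
  Term 2 contributes -3 + 2 · 3 = 3
  Term 3 contributes 5 + 3 · 3 = 14
  Term 4 contributes -5 + 4 · 3 = 7
p(3) = ⊕ of these = min[-3, 8, 3, 14, 7] = -3.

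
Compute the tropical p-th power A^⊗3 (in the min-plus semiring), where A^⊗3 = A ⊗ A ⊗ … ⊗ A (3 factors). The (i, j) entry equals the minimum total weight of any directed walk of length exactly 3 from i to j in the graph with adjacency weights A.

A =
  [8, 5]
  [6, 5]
A^⊗3 =
  [16, 15]
  [16, 15]

Each entry (A^⊗3)_ij equals the minimum over all length-3 walks i = v_0 → v_1 → … → v_3 = j of Σ_t A[v_t][v_{t+1}]. For example, for (i, j) = (0, 1) we minimise over 4 possible intermediate vertex sequences; the minimum is 15, attained along the walk 0 → 1 → 1 → 1.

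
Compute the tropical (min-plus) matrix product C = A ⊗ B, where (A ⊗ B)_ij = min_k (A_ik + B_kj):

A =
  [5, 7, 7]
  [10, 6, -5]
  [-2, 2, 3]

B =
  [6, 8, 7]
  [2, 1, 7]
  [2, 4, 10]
A ⊗ B =
  [9, 8, 12]
  [-3, -1, 5]
  [4, 3, 5]

Apply the min-plus product entry-by-entry:
  C[0][0] = min over k of (A[0][0] + B[0][0] = 5 + 6 = 11, A[0][1] + B[1][0] = 7 + 2 = 9, A[0][2] + B[2][0] = 7 + 2 = 9) = 9 (attained at k = 1)
  C[0][1] = min over k of (A[0][0] + B[0][1] = 5 + 8 = 13, A[0][1] + B[1][1] = 7 + 1 = 8, A[0][2] + B[2][1] = 7 + 4 = 11) = 8 (attained at k = 1)
  C[0][2] = min over k of (A[0][0] + B[0][2] = 5 + 7 = 12, A[0][1] + B[1][2] = 7 + 7 = 14, A[0][2] + B[2][2] = 7 + 10 = 17) = 12 (attained at k = 0)
  C[1][0] = min over k of (A[1][0] + B[0][0] = 10 + 6 = 16, A[1][1] + B[1][0] = 6 + 2 = 8, A[1][2] + B[2][0] = -5 + 2 = -3) = -3 (attained at k = 2)
  C[1][1] = min over k of (A[1][0] + B[0][1] = 10 + 8 = 18, A[1][1] + B[1][1] = 6 + 1 = 7, A[1][2] + B[2][1] = -5 + 4 = -1) = -1 (attained at k = 2)
  C[1][2] = min over k of (A[1][0] + B[0][2] = 10 + 7 = 17, A[1][1] + B[1][2] = 6 + 7 = 13, A[1][2] + B[2][2] = -5 + 10 = 5) = 5 (attained at k = 2)
  C[2][0] = min over k of (A[2][0] + B[0][0] = -2 + 6 = 4, A[2][1] + B[1][0] = 2 + 2 = 4, A[2][2] + B[2][0] = 3 + 2 = 5) = 4 (attained at k = 0)
  C[2][1] = min over k of (A[2][0] + B[0][1] = -2 + 8 = 6, A[2][1] + B[1][1] = 2 + 1 = 3, A[2][2] + B[2][1] = 3 + 4 = 7) = 3 (attained at k = 1)
  C[2][2] = min over k of (A[2][0] + B[0][2] = -2 + 7 = 5, A[2][1] + B[1][2] = 2 + 7 = 9, A[2][2] + B[2][2] = 3 + 10 = 13) = 5 (attained at k = 0)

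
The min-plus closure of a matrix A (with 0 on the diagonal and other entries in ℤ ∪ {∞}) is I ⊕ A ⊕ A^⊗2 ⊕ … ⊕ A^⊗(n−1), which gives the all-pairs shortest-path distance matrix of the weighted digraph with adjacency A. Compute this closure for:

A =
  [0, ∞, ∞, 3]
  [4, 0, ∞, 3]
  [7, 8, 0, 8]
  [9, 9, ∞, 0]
Closure =
  [0, 12, ∞, 3]
  [4, 0, ∞, 3]
  [7, 8, 0, 8]
  [9, 9, ∞, 0]

This is the Floyd-Warshall all-pairs shortest-path computation. For each intermediate vertex k = 0, 1, …, 3, update dist[i][j] ← min(dist[i][j], dist[i][k] + dist[k][j]). The final matrix gives, for each (i, j), the minimum total weight of any directed path from i to j (possibly empty when i = j).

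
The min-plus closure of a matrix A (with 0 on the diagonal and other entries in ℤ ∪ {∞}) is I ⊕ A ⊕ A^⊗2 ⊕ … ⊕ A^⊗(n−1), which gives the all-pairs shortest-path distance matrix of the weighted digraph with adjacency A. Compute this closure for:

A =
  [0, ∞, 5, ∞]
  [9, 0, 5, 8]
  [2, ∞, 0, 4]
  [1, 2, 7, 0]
Closure =
  [0, 11, 5, 9]
  [7, 0, 5, 8]
  [2, 6, 0, 4]
  [1, 2, 6, 0]

This is the Floyd-Warshall all-pairs shortest-path computation. For each intermediate vertex k = 0, 1, …, 3, update dist[i][j] ← min(dist[i][j], dist[i][k] + dist[k][j]). The final matrix gives, for each (i, j), the minimum total weight of any directed path from i to j (possibly empty when i = j).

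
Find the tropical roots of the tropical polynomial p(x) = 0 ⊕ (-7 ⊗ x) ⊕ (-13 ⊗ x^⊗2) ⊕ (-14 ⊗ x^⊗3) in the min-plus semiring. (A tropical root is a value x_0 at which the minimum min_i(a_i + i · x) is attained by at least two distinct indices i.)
Roots: {1, 6, 7}

Each tropical root is a break point of the lower envelope of the lines y = a_i + i · x (there are 4 lines, with slopes 0, 1, ..., 3). Only the lines that attain the minimum somewhere contribute to roots; other lines are dominated. Here the surviving (envelope) indices are i = 3, i = 2, i = 1, i = 0.
Intersections between consecutive envelope lines give the roots: for adjacent envelope indices i < j the intersection is x = (a_i − a_j) / (j − i). Reading off the sorted break points: {1, 6, 7}.
Verification: at each break x_0, at least two indices attain the minimum of min_i(a_i + i · x_0).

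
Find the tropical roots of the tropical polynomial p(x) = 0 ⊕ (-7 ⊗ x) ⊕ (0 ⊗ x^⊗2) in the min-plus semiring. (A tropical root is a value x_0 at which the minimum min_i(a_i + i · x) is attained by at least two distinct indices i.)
Roots: {-7, 7}

Each tropical root is a break point of the lower envelope of the lines y = a_i + i · x (there are 3 lines, with slopes 0, 1, ..., 2). Only the lines that attain the minimum somewhere contribute to roots; other lines are dominated. Here the surviving (envelope) indices are i = 2, i = 1, i = 0.
Intersections between consecutive envelope lines give the roots: for adjacent envelope indices i < j the intersection is x = (a_i − a_j) / (j − i). Reading off the sorted break points: {-7, 7}.
Verification: at each break x_0, at least two indices attain the minimum of min_i(a_i + i · x_0).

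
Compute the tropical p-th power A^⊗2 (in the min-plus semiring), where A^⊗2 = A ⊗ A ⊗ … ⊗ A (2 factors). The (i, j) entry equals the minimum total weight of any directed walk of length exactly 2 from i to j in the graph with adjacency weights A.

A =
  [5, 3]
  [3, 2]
A^⊗2 =
  [6, 5]
  [5, 4]

Each entry (A^⊗2)_ij equals the minimum over all length-2 walks i = v_0 → v_1 → … → v_2 = j of Σ_t A[v_t][v_{t+1}]. For example, for (i, j) = (0, 1) we minimise over 2 possible intermediate vertex sequences; the minimum is 5, attained along the walk 0 → 1 → 1.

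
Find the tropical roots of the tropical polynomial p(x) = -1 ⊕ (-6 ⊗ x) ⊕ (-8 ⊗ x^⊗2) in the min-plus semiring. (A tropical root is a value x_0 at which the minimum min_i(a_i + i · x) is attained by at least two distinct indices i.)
Roots: {2, 5}

Each tropical root is a break point of the lower envelope of the lines y = a_i + i · x (there are 3 lines, with slopes 0, 1, ..., 2). Only the lines that attain the minimum somewhere contribute to roots; other lines are dominated. Here the surviving (envelope) indices are i = 2, i = 1, i = 0.
Intersections between consecutive envelope lines give the roots: for adjacent envelope indices i < j the intersection is x = (a_i − a_j) / (j − i). Reading off the sorted break points: {2, 5}.
Verification: at each break x_0, at least two indices attain the minimum of min_i(a_i + i · x_0).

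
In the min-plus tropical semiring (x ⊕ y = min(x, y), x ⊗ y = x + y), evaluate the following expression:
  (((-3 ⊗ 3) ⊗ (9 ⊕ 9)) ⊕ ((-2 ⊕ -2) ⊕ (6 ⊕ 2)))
(((-3 ⊗ 3) ⊗ (9 ⊕ 9)) ⊕ ((-2 ⊕ -2) ⊕ (6 ⊕ 2))) = -2

Expand innermost to outermost. Recall ⊕ takes the minimum of its arguments and ⊗ takes their sum. Working out the expression (((-3 ⊗ 3) ⊗ (9 ⊕ 9)) ⊕ ((-2 ⊕ -2) ⊕ (6 ⊕ 2))) gives -2.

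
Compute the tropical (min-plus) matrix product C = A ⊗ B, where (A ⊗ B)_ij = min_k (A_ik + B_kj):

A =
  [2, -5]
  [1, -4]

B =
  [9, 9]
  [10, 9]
A ⊗ B =
  [5, 4]
  [6, 5]

Apply the min-plus product entry-by-entry:
  C[0][0] = min over k of (A[0][0] + B[0][0] = 2 + 9 = 11, A[0][1] + B[1][0] = -5 + 10 = 5) = 5 (attained at k = 1)
  C[0][1] = min over k of (A[0][0] + B[0][1] = 2 + 9 = 11, A[0][1] + B[1][1] = -5 + 9 = 4) = 4 (attained at k = 1)
  C[1][0] = min over k of (A[1][0] + B[0][0] = 1 + 9 = 10, A[1][1] + B[1][0] = -4 + 10 = 6) = 6 (attained at k = 1)
  C[1][1] = min over k of (A[1][0] + B[0][1] = 1 + 9 = 10, A[1][1] + B[1][1] = -4 + 9 = 5) = 5 (attained at k = 1)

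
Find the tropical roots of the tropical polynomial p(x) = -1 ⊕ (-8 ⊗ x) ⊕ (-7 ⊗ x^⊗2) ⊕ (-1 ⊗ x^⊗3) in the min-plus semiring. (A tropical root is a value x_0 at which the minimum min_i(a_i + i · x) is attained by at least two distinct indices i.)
Roots: {-6, -1, 7}

Each tropical root is a break point of the lower envelope of the lines y = a_i + i · x (there are 4 lines, with slopes 0, 1, ..., 3). Only the lines that attain the minimum somewhere contribute to roots; other lines are dominated. Here the surviving (envelope) indices are i = 3, i = 2, i = 1, i = 0.
Intersections between consecutive envelope lines give the roots: for adjacent envelope indices i < j the intersection is x = (a_i − a_j) / (j − i). Reading off the sorted break points: {-6, -1, 7}.
Verification: at each break x_0, at least two indices attain the minimum of min_i(a_i + i · x_0).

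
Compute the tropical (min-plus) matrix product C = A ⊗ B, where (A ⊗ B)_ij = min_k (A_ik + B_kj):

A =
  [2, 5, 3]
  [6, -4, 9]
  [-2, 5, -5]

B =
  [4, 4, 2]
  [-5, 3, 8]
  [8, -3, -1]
A ⊗ B =
  [0, 0, 2]
  [-9, -1, 4]
  [0, -8, -6]

Apply the min-plus product entry-by-entry:
  C[0][0] = min over k of (A[0][0] + B[0][0] = 2 + 4 = 6, A[0][1] + B[1][0] = 5 + -5 = 0, A[0][2] + B[2][0] = 3 + 8 = 11) = 0 (attained at k = 1)
  C[0][1] = min over k of (A[0][0] + B[0][1] = 2 + 4 = 6, A[0][1] + B[1][1] = 5 + 3 = 8, A[0][2] + B[2][1] = 3 + -3 = 0) = 0 (attained at k = 2)
  C[0][2] = min over k of (A[0][0] + B[0][2] = 2 + 2 = 4, A[0][1] + B[1][2] = 5 + 8 = 13, A[0][2] + B[2][2] = 3 + -1 = 2) = 2 (attained at k = 2)
  C[1][0] = min over k of (A[1][0] + B[0][0] = 6 + 4 = 10, A[1][1] + B[1][0] = -4 + -5 = -9, A[1][2] + B[2][0] = 9 + 8 = 17) = -9 (attained at k = 1)
  C[1][1] = min over k of (A[1][0] + B[0][1] = 6 + 4 = 10, A[1][1] + B[1][1] = -4 + 3 = -1, A[1][2] + B[2][1] = 9 + -3 = 6) = -1 (attained at k = 1)
  C[1][2] = min over k of (A[1][0] + B[0][2] = 6 + 2 = 8, A[1][1] + B[1][2] = -4 + 8 = 4, A[1][2] + B[2][2] = 9 + -1 = 8) = 4 (attained at k = 1)
  C[2][0] = min over k of (A[2][0] + B[0][0] = -2 + 4 = 2, A[2][1] + B[1][0] = 5 + -5 = 0, A[2][2] + B[2][0] = -5 + 8 = 3) = 0 (attained at k = 1)
  C[2][1] = min over k of (A[2][0] + B[0][1] = -2 + 4 = 2, A[2][1] + B[1][1] = 5 + 3 = 8, A[2][2] + B[2][1] = -5 + -3 = -8) = -8 (attained at k = 2)
  C[2][2] = min over k of (A[2][0] + B[0][2] = -2 + 2 = 0, A[2][1] + B[1][2] = 5 + 8 = 13, A[2][2] + B[2][2] = -5 + -1 = -6) = -6 (attained at k = 2)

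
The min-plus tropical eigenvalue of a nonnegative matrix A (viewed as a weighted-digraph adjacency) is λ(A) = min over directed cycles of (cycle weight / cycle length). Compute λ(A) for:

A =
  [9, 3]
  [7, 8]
λ(A) = 5

Enumerate directed cycles and compute their means (weight / length). Sample:
  cycle 0 → 0: weight = 9, length = 1, mean = 9/1 ≈ 9.000
  cycle 1 → 1: weight = 8, length = 1, mean = 8/1 ≈ 8.000
  cycle 0 → 1 → 0: weight = 10, length = 2, mean = 10/2 ≈ 5.000
  cycle 1 → 0 → 1: weight = 10, length = 2, mean = 10/2 ≈ 5.000
Minimum mean = 5.000, attained e.g. along the cycle 0 → 1 → 0 with weight 10 and length 2. So λ(A) = 10/2 = 5.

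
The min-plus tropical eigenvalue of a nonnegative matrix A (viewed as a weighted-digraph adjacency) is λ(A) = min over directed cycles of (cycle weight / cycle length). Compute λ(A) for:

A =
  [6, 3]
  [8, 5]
λ(A) = 5

Enumerate directed cycles and compute their means (weight / length). Sample:
  cycle 0 → 0: weight = 6, length = 1, mean = 6/1 ≈ 6.000
  cycle 1 → 1: weight = 5, length = 1, mean = 5/1 ≈ 5.000
  cycle 0 → 1 → 0: weight = 11, length = 2, mean = 11/2 ≈ 5.500
  cycle 1 → 0 → 1: weight = 11, length = 2, mean = 11/2 ≈ 5.500
Minimum mean = 5.000, attained e.g. along the cycle 1 → 1 with weight 5 and length 1. So λ(A) = 5/1 = 5.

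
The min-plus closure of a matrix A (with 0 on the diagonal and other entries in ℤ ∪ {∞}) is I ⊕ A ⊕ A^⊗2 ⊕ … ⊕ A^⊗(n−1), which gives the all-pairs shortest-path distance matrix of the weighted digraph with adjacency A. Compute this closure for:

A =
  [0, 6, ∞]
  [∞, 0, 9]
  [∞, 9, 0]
Closure =
  [0, 6, 15]
  [∞, 0, 9]
  [∞, 9, 0]

This is the Floyd-Warshall all-pairs shortest-path computation. For each intermediate vertex k = 0, 1, …, 2, update dist[i][j] ← min(dist[i][j], dist[i][k] + dist[k][j]). The final matrix gives, for each (i, j), the minimum total weight of any directed path from i to j (possibly empty when i = j).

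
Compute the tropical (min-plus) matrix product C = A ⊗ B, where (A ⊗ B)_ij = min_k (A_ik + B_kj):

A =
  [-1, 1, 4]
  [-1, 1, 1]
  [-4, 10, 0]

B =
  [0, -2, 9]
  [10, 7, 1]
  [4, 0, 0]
A ⊗ B =
  [-1, -3, 2]
  [-1, -3, 1]
  [-4, -6, 0]

Apply the min-plus product entry-by-entry:
  C[0][0] = min over k of (A[0][0] + B[0][0] = -1 + 0 = -1, A[0][1] + B[1][0] = 1 + 10 = 11, A[0][2] + B[2][0] = 4 + 4 = 8) = -1 (attained at k = 0)
  C[0][1] = min over k of (A[0][0] + B[0][1] = -1 + -2 = -3, A[0][1] + B[1][1] = 1 + 7 = 8, A[0][2] + B[2][1] = 4 + 0 = 4) = -3 (attained at k = 0)
  C[0][2] = min over k of (A[0][0] + B[0][2] = -1 + 9 = 8, A[0][1] + B[1][2] = 1 + 1 = 2, A[0][2] + B[2][2] = 4 + 0 = 4) = 2 (attained at k = 1)
  C[1][0] = min over k of (A[1][0] + B[0][0] = -1 + 0 = -1, A[1][1] + B[1][0] = 1 + 10 = 11, A[1][2] + B[2][0] = 1 + 4 = 5) = -1 (attained at k = 0)
  C[1][1] = min over k of (A[1][0] + B[0][1] = -1 + -2 = -3, A[1][1] + B[1][1] = 1 + 7 = 8, A[1][2] + B[2][1] = 1 + 0 = 1) = -3 (attained at k = 0)
  C[1][2] = min over k of (A[1][0] + B[0][2] = -1 + 9 = 8, A[1][1] + B[1][2] = 1 + 1 = 2, A[1][2] + B[2][2] = 1 + 0 = 1) = 1 (attained at k = 2)
  C[2][0] = min over k of (A[2][0] + B[0][0] = -4 + 0 = -4, A[2][1] + B[1][0] = 10 + 10 = 20, A[2][2] + B[2][0] = 0 + 4 = 4) = -4 (attained at k = 0)
  C[2][1] = min over k of (A[2][0] + B[0][1] = -4 + -2 = -6, A[2][1] + B[1][1] = 10 + 7 = 17, A[2][2] + B[2][1] = 0 + 0 = 0) = -6 (attained at k = 0)
  C[2][2] = min over k of (A[2][0] + B[0][2] = -4 + 9 = 5, A[2][1] + B[1][2] = 10 + 1 = 11, A[2][2] + B[2][2] = 0 + 0 = 0) = 0 (attained at k = 2)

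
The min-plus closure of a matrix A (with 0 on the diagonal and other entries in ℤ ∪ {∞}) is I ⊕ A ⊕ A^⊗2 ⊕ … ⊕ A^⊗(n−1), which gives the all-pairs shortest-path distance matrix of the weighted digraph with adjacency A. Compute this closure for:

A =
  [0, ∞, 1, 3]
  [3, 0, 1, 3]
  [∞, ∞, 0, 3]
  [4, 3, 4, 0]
Closure =
  [0, 6, 1, 3]
  [3, 0, 1, 3]
  [7, 6, 0, 3]
  [4, 3, 4, 0]

This is the Floyd-Warshall all-pairs shortest-path computation. For each intermediate vertex k = 0, 1, …, 3, update dist[i][j] ← min(dist[i][j], dist[i][k] + dist[k][j]). The final matrix gives, for each (i, j), the minimum total weight of any directed path from i to j (possibly empty when i = j).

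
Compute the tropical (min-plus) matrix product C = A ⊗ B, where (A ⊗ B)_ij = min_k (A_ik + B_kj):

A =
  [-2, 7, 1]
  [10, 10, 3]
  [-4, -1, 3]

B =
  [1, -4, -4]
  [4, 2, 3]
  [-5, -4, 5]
A ⊗ B =
  [-4, -6, -6]
  [-2, -1, 6]
  [-3, -8, -8]

Apply the min-plus product entry-by-entry:
  C[0][0] = min over k of (A[0][0] + B[0][0] = -2 + 1 = -1, A[0][1] + B[1][0] = 7 + 4 = 11, A[0][2] + B[2][0] = 1 + -5 = -4) = -4 (attained at k = 2)
  C[0][1] = min over k of (A[0][0] + B[0][1] = -2 + -4 = -6, A[0][1] + B[1][1] = 7 + 2 = 9, A[0][2] + B[2][1] = 1 + -4 = -3) = -6 (attained at k = 0)
  C[0][2] = min over k of (A[0][0] + B[0][2] = -2 + -4 = -6, A[0][1] + B[1][2] = 7 + 3 = 10, A[0][2] + B[2][2] = 1 + 5 = 6) = -6 (attained at k = 0)
  C[1][0] = min over k of (A[1][0] + B[0][0] = 10 + 1 = 11, A[1][1] + B[1][0] = 10 + 4 = 14, A[1][2] + B[2][0] = 3 + -5 = -2) = -2 (attained at k = 2)
  C[1][1] = min over k of (A[1][0] + B[0][1] = 10 + -4 = 6, A[1][1] + B[1][1] = 10 + 2 = 12, A[1][2] + B[2][1] = 3 + -4 = -1) = -1 (attained at k = 2)
  C[1][2] = min over k of (A[1][0] + B[0][2] = 10 + -4 = 6, A[1][1] + B[1][2] = 10 + 3 = 13, A[1][2] + B[2][2] = 3 + 5 = 8) = 6 (attained at k = 0)
  C[2][0] = min over k of (A[2][0] + B[0][0] = -4 + 1 = -3, A[2][1] + B[1][0] = -1 + 4 = 3, A[2][2] + B[2][0] = 3 + -5 = -2) = -3 (attained at k = 0)
  C[2][1] = min over k of (A[2][0] + B[0][1] = -4 + -4 = -8, A[2][1] + B[1][1] = -1 + 2 = 1, A[2][2] + B[2][1] = 3 + -4 = -1) = -8 (attained at k = 0)
  C[2][2] = min over k of (A[2][0] + B[0][2] = -4 + -4 = -8, A[2][1] + B[1][2] = -1 + 3 = 2, A[2][2] + B[2][2] = 3 + 5 = 8) = -8 (attained at k = 0)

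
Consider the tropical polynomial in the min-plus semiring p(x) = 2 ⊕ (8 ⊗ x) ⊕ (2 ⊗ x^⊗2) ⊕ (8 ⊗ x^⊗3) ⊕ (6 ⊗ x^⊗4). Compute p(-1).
p(-1) = 0

A tropical monomial a ⊗ x^⊗i evaluates to a + i · x. Evaluating each term at x = -1:
  Term 0 contributes 2 + 0 · -1 = 2
  Term 1 contributes 8 + 1 · -1 = 7
  Term 2 contributes 2 + 2 · -1 = 0
  Term 3 contributes 8 + 3 · -1 = 5
  Term 4 contributes 6 + 4 · -1 = 2
p(-1) = ⊕ of these = min[2, 7, 0, 5, 2] = 0.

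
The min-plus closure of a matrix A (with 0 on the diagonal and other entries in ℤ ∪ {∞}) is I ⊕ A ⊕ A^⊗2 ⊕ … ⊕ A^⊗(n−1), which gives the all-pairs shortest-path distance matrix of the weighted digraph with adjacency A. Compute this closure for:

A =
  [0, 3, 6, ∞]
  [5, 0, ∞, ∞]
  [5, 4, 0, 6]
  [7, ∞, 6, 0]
Closure =
  [0, 3, 6, 12]
  [5, 0, 11, 17]
  [5, 4, 0, 6]
  [7, 10, 6, 0]

This is the Floyd-Warshall all-pairs shortest-path computation. For each intermediate vertex k = 0, 1, …, 3, update dist[i][j] ← min(dist[i][j], dist[i][k] + dist[k][j]). The final matrix gives, for each (i, j), the minimum total weight of any directed path from i to j (possibly empty when i = j).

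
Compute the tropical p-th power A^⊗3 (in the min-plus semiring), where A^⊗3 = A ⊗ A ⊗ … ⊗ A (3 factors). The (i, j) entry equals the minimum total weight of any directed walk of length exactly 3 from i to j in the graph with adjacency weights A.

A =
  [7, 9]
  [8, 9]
A^⊗3 =
  [21, 23]
  [22, 24]

Each entry (A^⊗3)_ij equals the minimum over all length-3 walks i = v_0 → v_1 → … → v_3 = j of Σ_t A[v_t][v_{t+1}]. For example, for (i, j) = (0, 1) we minimise over 4 possible intermediate vertex sequences; the minimum is 23, attained along the walk 0 → 0 → 0 → 1.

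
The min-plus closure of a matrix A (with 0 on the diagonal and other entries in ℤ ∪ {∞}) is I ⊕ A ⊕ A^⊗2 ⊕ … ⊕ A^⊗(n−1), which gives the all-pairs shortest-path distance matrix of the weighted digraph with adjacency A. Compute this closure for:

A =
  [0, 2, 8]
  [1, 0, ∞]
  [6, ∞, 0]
Closure =
  [0, 2, 8]
  [1, 0, 9]
  [6, 8, 0]

This is the Floyd-Warshall all-pairs shortest-path computation. For each intermediate vertex k = 0, 1, …, 2, update dist[i][j] ← min(dist[i][j], dist[i][k] + dist[k][j]). The final matrix gives, for each (i, j), the minimum total weight of any directed path from i to j (possibly empty when i = j).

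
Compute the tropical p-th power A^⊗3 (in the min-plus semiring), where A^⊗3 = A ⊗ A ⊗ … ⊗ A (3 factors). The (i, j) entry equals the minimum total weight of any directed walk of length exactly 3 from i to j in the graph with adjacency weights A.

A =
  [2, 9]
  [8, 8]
A^⊗3 =
  [6, 13]
  [12, 19]

Each entry (A^⊗3)_ij equals the minimum over all length-3 walks i = v_0 → v_1 → … → v_3 = j of Σ_t A[v_t][v_{t+1}]. For example, for (i, j) = (0, 1) we minimise over 4 possible intermediate vertex sequences; the minimum is 13, attained along the walk 0 → 0 → 0 → 1.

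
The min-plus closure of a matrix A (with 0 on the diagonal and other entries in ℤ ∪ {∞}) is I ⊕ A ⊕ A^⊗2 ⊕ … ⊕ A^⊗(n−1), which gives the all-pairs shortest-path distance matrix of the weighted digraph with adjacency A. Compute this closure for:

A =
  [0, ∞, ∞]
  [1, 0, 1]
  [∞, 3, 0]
Closure =
  [0, ∞, ∞]
  [1, 0, 1]
  [4, 3, 0]

This is the Floyd-Warshall all-pairs shortest-path computation. For each intermediate vertex k = 0, 1, …, 2, update dist[i][j] ← min(dist[i][j], dist[i][k] + dist[k][j]). The final matrix gives, for each (i, j), the minimum total weight of any directed path from i to j (possibly empty when i = j).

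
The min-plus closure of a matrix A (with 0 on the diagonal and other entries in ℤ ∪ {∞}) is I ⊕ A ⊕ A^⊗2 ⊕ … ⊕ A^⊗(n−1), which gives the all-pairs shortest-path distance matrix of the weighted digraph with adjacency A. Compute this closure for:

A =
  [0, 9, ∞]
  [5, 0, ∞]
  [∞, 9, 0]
Closure =
  [0, 9, ∞]
  [5, 0, ∞]
  [14, 9, 0]

This is the Floyd-Warshall all-pairs shortest-path computation. For each intermediate vertex k = 0, 1, …, 2, update dist[i][j] ← min(dist[i][j], dist[i][k] + dist[k][j]). The final matrix gives, for each (i, j), the minimum total weight of any directed path from i to j (possibly empty when i = j).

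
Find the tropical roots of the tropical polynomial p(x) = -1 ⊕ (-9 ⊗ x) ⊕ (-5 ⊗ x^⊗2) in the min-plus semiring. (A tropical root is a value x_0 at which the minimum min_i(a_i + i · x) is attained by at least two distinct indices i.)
Roots: {-4, 8}

Each tropical root is a break point of the lower envelope of the lines y = a_i + i · x (there are 3 lines, with slopes 0, 1, ..., 2). Only the lines that attain the minimum somewhere contribute to roots; other lines are dominated. Here the surviving (envelope) indices are i = 2, i = 1, i = 0.
Intersections between consecutive envelope lines give the roots: for adjacent envelope indices i < j the intersection is x = (a_i − a_j) / (j − i). Reading off the sorted break points: {-4, 8}.
Verification: at each break x_0, at least two indices attain the minimum of min_i(a_i + i · x_0).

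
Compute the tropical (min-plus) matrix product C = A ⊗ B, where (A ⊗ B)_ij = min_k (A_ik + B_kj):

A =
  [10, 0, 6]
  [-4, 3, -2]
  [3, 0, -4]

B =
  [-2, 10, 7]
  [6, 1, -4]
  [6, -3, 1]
A ⊗ B =
  [6, 1, -4]
  [-6, -5, -1]
  [1, -7, -4]

Apply the min-plus product entry-by-entry:
  C[0][0] = min over k of (A[0][0] + B[0][0] = 10 + -2 = 8, A[0][1] + B[1][0] = 0 + 6 = 6, A[0][2] + B[2][0] = 6 + 6 = 12) = 6 (attained at k = 1)
  C[0][1] = min over k of (A[0][0] + B[0][1] = 10 + 10 = 20, A[0][1] + B[1][1] = 0 + 1 = 1, A[0][2] + B[2][1] = 6 + -3 = 3) = 1 (attained at k = 1)
  C[0][2] = min over k of (A[0][0] + B[0][2] = 10 + 7 = 17, A[0][1] + B[1][2] = 0 + -4 = -4, A[0][2] + B[2][2] = 6 + 1 = 7) = -4 (attained at k = 1)
  C[1][0] = min over k of (A[1][0] + B[0][0] = -4 + -2 = -6, A[1][1] + B[1][0] = 3 + 6 = 9, A[1][2] + B[2][0] = -2 + 6 = 4) = -6 (attained at k = 0)
  C[1][1] = min over k of (A[1][0] + B[0][1] = -4 + 10 = 6, A[1][1] + B[1][1] = 3 + 1 = 4, A[1][2] + B[2][1] = -2 + -3 = -5) = -5 (attained at k = 2)
  C[1][2] = min over k of (A[1][0] + B[0][2] = -4 + 7 = 3, A[1][1] + B[1][2] = 3 + -4 = -1, A[1][2] + B[2][2] = -2 + 1 = -1) = -1 (attained at k = 1)
  C[2][0] = min over k of (A[2][0] + B[0][0] = 3 + -2 = 1, A[2][1] + B[1][0] = 0 + 6 = 6, A[2][2] + B[2][0] = -4 + 6 = 2) = 1 (attained at k = 0)
  C[2][1] = min over k of (A[2][0] + B[0][1] = 3 + 10 = 13, A[2][1] + B[1][1] = 0 + 1 = 1, A[2][2] + B[2][1] = -4 + -3 = -7) = -7 (attained at k = 2)
  C[2][2] = min over k of (A[2][0] + B[0][2] = 3 + 7 = 10, A[2][1] + B[1][2] = 0 + -4 = -4, A[2][2] + B[2][2] = -4 + 1 = -3) = -4 (attained at k = 1)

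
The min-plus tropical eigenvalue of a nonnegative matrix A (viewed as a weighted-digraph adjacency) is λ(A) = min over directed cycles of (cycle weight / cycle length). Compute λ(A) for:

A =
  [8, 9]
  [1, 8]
λ(A) = 5

Enumerate directed cycles and compute their means (weight / length). Sample:
  cycle 0 → 0: weight = 8, length = 1, mean = 8/1 ≈ 8.000
  cycle 1 → 1: weight = 8, length = 1, mean = 8/1 ≈ 8.000
  cycle 0 → 1 → 0: weight = 10, length = 2, mean = 10/2 ≈ 5.000
  cycle 1 → 0 → 1: weight = 10, length = 2, mean = 10/2 ≈ 5.000
Minimum mean = 5.000, attained e.g. along the cycle 0 → 1 → 0 with weight 10 and length 2. So λ(A) = 10/2 = 5.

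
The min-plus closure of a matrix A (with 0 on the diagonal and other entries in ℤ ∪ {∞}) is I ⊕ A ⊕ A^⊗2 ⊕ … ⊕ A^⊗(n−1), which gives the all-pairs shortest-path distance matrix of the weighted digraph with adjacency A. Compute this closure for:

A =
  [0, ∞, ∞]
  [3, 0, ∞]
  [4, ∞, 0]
Closure =
  [0, ∞, ∞]
  [3, 0, ∞]
  [4, ∞, 0]

This is the Floyd-Warshall all-pairs shortest-path computation. For each intermediate vertex k = 0, 1, …, 2, update dist[i][j] ← min(dist[i][j], dist[i][k] + dist[k][j]). The final matrix gives, for each (i, j), the minimum total weight of any directed path from i to j (possibly empty when i = j).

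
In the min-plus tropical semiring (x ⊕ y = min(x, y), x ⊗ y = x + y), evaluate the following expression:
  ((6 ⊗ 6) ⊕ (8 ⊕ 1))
((6 ⊗ 6) ⊕ (8 ⊕ 1)) = 1

Expand innermost to outermost. Recall ⊕ takes the minimum of its arguments and ⊗ takes their sum. Working out the expression ((6 ⊗ 6) ⊕ (8 ⊕ 1)) gives 1.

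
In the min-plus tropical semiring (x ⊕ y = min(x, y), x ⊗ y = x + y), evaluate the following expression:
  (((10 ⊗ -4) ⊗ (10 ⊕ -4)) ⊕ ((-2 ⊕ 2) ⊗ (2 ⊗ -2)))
(((10 ⊗ -4) ⊗ (10 ⊕ -4)) ⊕ ((-2 ⊕ 2) ⊗ (2 ⊗ -2))) = -2

Expand innermost to outermost. Recall ⊕ takes the minimum of its arguments and ⊗ takes their sum. Working out the expression (((10 ⊗ -4) ⊗ (10 ⊕ -4)) ⊕ ((-2 ⊕ 2) ⊗ (2 ⊗ -2))) gives -2.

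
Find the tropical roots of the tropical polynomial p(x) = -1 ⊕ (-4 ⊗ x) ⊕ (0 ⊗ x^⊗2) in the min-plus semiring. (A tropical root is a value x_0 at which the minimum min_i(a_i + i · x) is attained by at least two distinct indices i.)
Roots: {-4, 3}

Each tropical root is a break point of the lower envelope of the lines y = a_i + i · x (there are 3 lines, with slopes 0, 1, ..., 2). Only the lines that attain the minimum somewhere contribute to roots; other lines are dominated. Here the surviving (envelope) indices are i = 2, i = 1, i = 0.
Intersections between consecutive envelope lines give the roots: for adjacent envelope indices i < j the intersection is x = (a_i − a_j) / (j − i). Reading off the sorted break points: {-4, 3}.
Verification: at each break x_0, at least two indices attain the minimum of min_i(a_i + i · x_0).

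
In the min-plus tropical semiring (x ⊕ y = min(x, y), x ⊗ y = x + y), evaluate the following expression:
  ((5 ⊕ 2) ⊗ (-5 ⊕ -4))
((5 ⊕ 2) ⊗ (-5 ⊕ -4)) = -3

Expand innermost to outermost. Recall ⊕ takes the minimum of its arguments and ⊗ takes their sum. Working out the expression ((5 ⊕ 2) ⊗ (-5 ⊕ -4)) gives -3.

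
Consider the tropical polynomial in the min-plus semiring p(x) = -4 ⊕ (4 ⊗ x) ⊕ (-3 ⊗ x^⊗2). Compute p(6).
p(6) = -4

A tropical monomial a ⊗ x^⊗i evaluates to a + i · x. Evaluating each term at x = 6:
  Term 0 contributes -4 + 0 · 6 = -4
  Term 1 contributes 4 + 1 · 6 = 10
  Term 2 contributes -3 + 2 · 6 = 9
p(6) = ⊕ of these = min[-4, 10, 9] = -4.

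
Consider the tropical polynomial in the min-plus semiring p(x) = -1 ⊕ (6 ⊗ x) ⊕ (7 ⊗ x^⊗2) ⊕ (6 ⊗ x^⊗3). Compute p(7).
p(7) = -1

A tropical monomial a ⊗ x^⊗i evaluates to a + i · x. Evaluating each term at x = 7:
  Term 0 contributes -1 + 0 · 7 = -1
  Term 1 contributes 6 + 1 · 7 = 13
  Term 2 contributes 7 + 2 · 7 = 21
  Term 3 contributes 6 + 3 · 7 = 27
p(7) = ⊕ of these = min[-1, 13, 21, 27] = -1.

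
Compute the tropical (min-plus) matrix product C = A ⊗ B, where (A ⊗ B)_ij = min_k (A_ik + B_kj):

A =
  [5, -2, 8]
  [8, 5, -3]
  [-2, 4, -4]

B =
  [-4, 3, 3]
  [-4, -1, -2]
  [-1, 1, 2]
A ⊗ B =
  [-6, -3, -4]
  [-4, -2, -1]
  [-6, -3, -2]

Apply the min-plus product entry-by-entry:
  C[0][0] = min over k of (A[0][0] + B[0][0] = 5 + -4 = 1, A[0][1] + B[1][0] = -2 + -4 = -6, A[0][2] + B[2][0] = 8 + -1 = 7) = -6 (attained at k = 1)
  C[0][1] = min over k of (A[0][0] + B[0][1] = 5 + 3 = 8, A[0][1] + B[1][1] = -2 + -1 = -3, A[0][2] + B[2][1] = 8 + 1 = 9) = -3 (attained at k = 1)
  C[0][2] = min over k of (A[0][0] + B[0][2] = 5 + 3 = 8, A[0][1] + B[1][2] = -2 + -2 = -4, A[0][2] + B[2][2] = 8 + 2 = 10) = -4 (attained at k = 1)
  C[1][0] = min over k of (A[1][0] + B[0][0] = 8 + -4 = 4, A[1][1] + B[1][0] = 5 + -4 = 1, A[1][2] + B[2][0] = -3 + -1 = -4) = -4 (attained at k = 2)
  C[1][1] = min over k of (A[1][0] + B[0][1] = 8 + 3 = 11, A[1][1] + B[1][1] = 5 + -1 = 4, A[1][2] + B[2][1] = -3 + 1 = -2) = -2 (attained at k = 2)
  C[1][2] = min over k of (A[1][0] + B[0][2] = 8 + 3 = 11, A[1][1] + B[1][2] = 5 + -2 = 3, A[1][2] + B[2][2] = -3 + 2 = -1) = -1 (attained at k = 2)
  C[2][0] = min over k of (A[2][0] + B[0][0] = -2 + -4 = -6, A[2][1] + B[1][0] = 4 + -4 = 0, A[2][2] + B[2][0] = -4 + -1 = -5) = -6 (attained at k = 0)
  C[2][1] = min over k of (A[2][0] + B[0][1] = -2 + 3 = 1, A[2][1] + B[1][1] = 4 + -1 = 3, A[2][2] + B[2][1] = -4 + 1 = -3) = -3 (attained at k = 2)
  C[2][2] = min over k of (A[2][0] + B[0][2] = -2 + 3 = 1, A[2][1] + B[1][2] = 4 + -2 = 2, A[2][2] + B[2][2] = -4 + 2 = -2) = -2 (attained at k = 2)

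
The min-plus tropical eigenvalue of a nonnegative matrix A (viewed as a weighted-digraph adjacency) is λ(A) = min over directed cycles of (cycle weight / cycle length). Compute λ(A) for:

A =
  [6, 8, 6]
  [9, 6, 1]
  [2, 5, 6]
λ(A) = 3

Enumerate directed cycles and compute their means (weight / length). Sample:
  cycle 0 → 0: weight = 6, length = 1, mean = 6/1 ≈ 6.000
  cycle 1 → 1: weight = 6, length = 1, mean = 6/1 ≈ 6.000
  cycle 2 → 2: weight = 6, length = 1, mean = 6/1 ≈ 6.000
  cycle 0 → 1 → 0: weight = 17, length = 2, mean = 17/2 ≈ 8.500
  cycle 0 → 2 → 0: weight = 8, length = 2, mean = 8/2 ≈ 4.000
  cycle 1 → 0 → 1: weight = 17, length = 2, mean = 17/2 ≈ 8.500
Minimum mean = 3.000, attained e.g. along the cycle 1 → 2 → 1 with weight 6 and length 2. So λ(A) = 6/2 = 3.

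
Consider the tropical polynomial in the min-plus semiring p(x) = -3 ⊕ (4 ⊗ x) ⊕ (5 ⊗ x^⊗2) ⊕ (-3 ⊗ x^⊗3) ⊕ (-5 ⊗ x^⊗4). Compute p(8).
p(8) = -3

A tropical monomial a ⊗ x^⊗i evaluates to a + i · x. Evaluating each term at x = 8:
  Term 0 contributes -3 + 0 · 8 = -3
  Term 1 contributes 4 + 1 · 8 = 12
  Term 2 contributes 5 + 2 · 8 = 21
  Term 3 contributes -3 + 3 · 8 = 21
  Term 4 contributes -5 + 4 · 8 = 27
p(8) = ⊕ of these = min[-3, 12, 21, 21, 27] = -3.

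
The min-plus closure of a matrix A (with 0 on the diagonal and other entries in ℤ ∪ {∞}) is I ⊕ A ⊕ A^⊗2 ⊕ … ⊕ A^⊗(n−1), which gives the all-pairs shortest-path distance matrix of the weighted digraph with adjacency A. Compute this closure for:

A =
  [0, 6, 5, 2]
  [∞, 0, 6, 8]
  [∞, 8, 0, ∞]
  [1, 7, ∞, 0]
Closure =
  [0, 6, 5, 2]
  [9, 0, 6, 8]
  [17, 8, 0, 16]
  [1, 7, 6, 0]

This is the Floyd-Warshall all-pairs shortest-path computation. For each intermediate vertex k = 0, 1, …, 3, update dist[i][j] ← min(dist[i][j], dist[i][k] + dist[k][j]). The final matrix gives, for each (i, j), the minimum total weight of any directed path from i to j (possibly empty when i = j).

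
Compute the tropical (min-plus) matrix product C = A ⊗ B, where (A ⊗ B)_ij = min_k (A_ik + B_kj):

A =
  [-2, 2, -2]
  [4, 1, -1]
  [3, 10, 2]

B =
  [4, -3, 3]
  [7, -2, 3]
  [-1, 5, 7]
A ⊗ B =
  [-3, -5, 1]
  [-2, -1, 4]
  [1, 0, 6]

Apply the min-plus product entry-by-entry:
  C[0][0] = min over k of (A[0][0] + B[0][0] = -2 + 4 = 2, A[0][1] + B[1][0] = 2 + 7 = 9, A[0][2] + B[2][0] = -2 + -1 = -3) = -3 (attained at k = 2)
  C[0][1] = min over k of (A[0][0] + B[0][1] = -2 + -3 = -5, A[0][1] + B[1][1] = 2 + -2 = 0, A[0][2] + B[2][1] = -2 + 5 = 3) = -5 (attained at k = 0)
  C[0][2] = min over k of (A[0][0] + B[0][2] = -2 + 3 = 1, A[0][1] + B[1][2] = 2 + 3 = 5, A[0][2] + B[2][2] = -2 + 7 = 5) = 1 (attained at k = 0)
  C[1][0] = min over k of (A[1][0] + B[0][0] = 4 + 4 = 8, A[1][1] + B[1][0] = 1 + 7 = 8, A[1][2] + B[2][0] = -1 + -1 = -2) = -2 (attained at k = 2)
  C[1][1] = min over k of (A[1][0] + B[0][1] = 4 + -3 = 1, A[1][1] + B[1][1] = 1 + -2 = -1, A[1][2] + B[2][1] = -1 + 5 = 4) = -1 (attained at k = 1)
  C[1][2] = min over k of (A[1][0] + B[0][2] = 4 + 3 = 7, A[1][1] + B[1][2] = 1 + 3 = 4, A[1][2] + B[2][2] = -1 + 7 = 6) = 4 (attained at k = 1)
  C[2][0] = min over k of (A[2][0] + B[0][0] = 3 + 4 = 7, A[2][1] + B[1][0] = 10 + 7 = 17, A[2][2] + B[2][0] = 2 + -1 = 1) = 1 (attained at k = 2)
  C[2][1] = min over k of (A[2][0] + B[0][1] = 3 + -3 = 0, A[2][1] + B[1][1] = 10 + -2 = 8, A[2][2] + B[2][1] = 2 + 5 = 7) = 0 (attained at k = 0)
  C[2][2] = min over k of (A[2][0] + B[0][2] = 3 + 3 = 6, A[2][1] + B[1][2] = 10 + 3 = 13, A[2][2] + B[2][2] = 2 + 7 = 9) = 6 (attained at k = 0)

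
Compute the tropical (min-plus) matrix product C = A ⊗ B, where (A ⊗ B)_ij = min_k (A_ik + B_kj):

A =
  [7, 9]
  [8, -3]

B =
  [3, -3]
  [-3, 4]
A ⊗ B =
  [6, 4]
  [-6, 1]

Apply the min-plus product entry-by-entry:
  C[0][0] = min over k of (A[0][0] + B[0][0] = 7 + 3 = 10, A[0][1] + B[1][0] = 9 + -3 = 6) = 6 (attained at k = 1)
  C[0][1] = min over k of (A[0][0] + B[0][1] = 7 + -3 = 4, A[0][1] + B[1][1] = 9 + 4 = 13) = 4 (attained at k = 0)
  C[1][0] = min over k of (A[1][0] + B[0][0] = 8 + 3 = 11, A[1][1] + B[1][0] = -3 + -3 = -6) = -6 (attained at k = 1)
  C[1][1] = min over k of (A[1][0] + B[0][1] = 8 + -3 = 5, A[1][1] + B[1][1] = -3 + 4 = 1) = 1 (attained at k = 1)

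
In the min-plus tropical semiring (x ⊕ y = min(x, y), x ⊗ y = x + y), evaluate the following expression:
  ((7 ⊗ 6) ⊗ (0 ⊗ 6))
((7 ⊗ 6) ⊗ (0 ⊗ 6)) = 19

Expand innermost to outermost. Recall ⊕ takes the minimum of its arguments and ⊗ takes their sum. Working out the expression ((7 ⊗ 6) ⊗ (0 ⊗ 6)) gives 19.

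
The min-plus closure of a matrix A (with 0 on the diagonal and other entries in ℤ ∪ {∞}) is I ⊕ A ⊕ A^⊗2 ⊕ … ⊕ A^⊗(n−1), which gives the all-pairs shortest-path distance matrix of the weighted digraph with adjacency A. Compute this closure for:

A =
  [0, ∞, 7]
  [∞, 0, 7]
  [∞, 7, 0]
Closure =
  [0, 14, 7]
  [∞, 0, 7]
  [∞, 7, 0]

This is the Floyd-Warshall all-pairs shortest-path computation. For each intermediate vertex k = 0, 1, …, 2, update dist[i][j] ← min(dist[i][j], dist[i][k] + dist[k][j]). The final matrix gives, for each (i, j), the minimum total weight of any directed path from i to j (possibly empty when i = j).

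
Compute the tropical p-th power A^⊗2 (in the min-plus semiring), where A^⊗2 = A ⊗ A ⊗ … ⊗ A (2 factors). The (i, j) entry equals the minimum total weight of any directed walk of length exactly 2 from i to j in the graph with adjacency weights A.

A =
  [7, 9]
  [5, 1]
A^⊗2 =
  [14, 10]
  [6, 2]

Each entry (A^⊗2)_ij equals the minimum over all length-2 walks i = v_0 → v_1 → … → v_2 = j of Σ_t A[v_t][v_{t+1}]. For example, for (i, j) = (0, 1) we minimise over 2 possible intermediate vertex sequences; the minimum is 10, attained along the walk 0 → 1 → 1.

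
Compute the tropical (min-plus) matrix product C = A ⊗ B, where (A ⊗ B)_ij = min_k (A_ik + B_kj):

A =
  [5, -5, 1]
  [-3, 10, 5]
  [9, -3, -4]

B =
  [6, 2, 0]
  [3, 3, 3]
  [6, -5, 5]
A ⊗ B =
  [-2, -4, -2]
  [3, -1, -3]
  [0, -9, 0]

Apply the min-plus product entry-by-entry:
  C[0][0] = min over k of (A[0][0] + B[0][0] = 5 + 6 = 11, A[0][1] + B[1][0] = -5 + 3 = -2, A[0][2] + B[2][0] = 1 + 6 = 7) = -2 (attained at k = 1)
  C[0][1] = min over k of (A[0][0] + B[0][1] = 5 + 2 = 7, A[0][1] + B[1][1] = -5 + 3 = -2, A[0][2] + B[2][1] = 1 + -5 = -4) = -4 (attained at k = 2)
  C[0][2] = min over k of (A[0][0] + B[0][2] = 5 + 0 = 5, A[0][1] + B[1][2] = -5 + 3 = -2, A[0][2] + B[2][2] = 1 + 5 = 6) = -2 (attained at k = 1)
  C[1][0] = min over k of (A[1][0] + B[0][0] = -3 + 6 = 3, A[1][1] + B[1][0] = 10 + 3 = 13, A[1][2] + B[2][0] = 5 + 6 = 11) = 3 (attained at k = 0)
  C[1][1] = min over k of (A[1][0] + B[0][1] = -3 + 2 = -1, A[1][1] + B[1][1] = 10 + 3 = 13, A[1][2] + B[2][1] = 5 + -5 = 0) = -1 (attained at k = 0)
  C[1][2] = min over k of (A[1][0] + B[0][2] = -3 + 0 = -3, A[1][1] + B[1][2] = 10 + 3 = 13, A[1][2] + B[2][2] = 5 + 5 = 10) = -3 (attained at k = 0)
  C[2][0] = min over k of (A[2][0] + B[0][0] = 9 + 6 = 15, A[2][1] + B[1][0] = -3 + 3 = 0, A[2][2] + B[2][0] = -4 + 6 = 2) = 0 (attained at k = 1)
  C[2][1] = min over k of (A[2][0] + B[0][1] = 9 + 2 = 11, A[2][1] + B[1][1] = -3 + 3 = 0, A[2][2] + B[2][1] = -4 + -5 = -9) = -9 (attained at k = 2)
  C[2][2] = min over k of (A[2][0] + B[0][2] = 9 + 0 = 9, A[2][1] + B[1][2] = -3 + 3 = 0, A[2][2] + B[2][2] = -4 + 5 = 1) = 0 (attained at k = 1)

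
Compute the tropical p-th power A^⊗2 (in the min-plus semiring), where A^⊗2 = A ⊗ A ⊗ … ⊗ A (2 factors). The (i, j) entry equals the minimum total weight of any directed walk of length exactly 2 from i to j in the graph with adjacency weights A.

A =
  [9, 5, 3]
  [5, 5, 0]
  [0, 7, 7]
A^⊗2 =
  [3, 10, 5]
  [0, 7, 5]
  [7, 5, 3]

Each entry (A^⊗2)_ij equals the minimum over all length-2 walks i = v_0 → v_1 → … → v_2 = j of Σ_t A[v_t][v_{t+1}]. For example, for (i, j) = (0, 2) we minimise over 3 possible intermediate vertex sequences; the minimum is 5, attained along the walk 0 → 1 → 2.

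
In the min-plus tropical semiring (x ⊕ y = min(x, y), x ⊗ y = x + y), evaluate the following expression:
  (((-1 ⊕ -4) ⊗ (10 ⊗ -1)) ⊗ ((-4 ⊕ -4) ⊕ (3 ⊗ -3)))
(((-1 ⊕ -4) ⊗ (10 ⊗ -1)) ⊗ ((-4 ⊕ -4) ⊕ (3 ⊗ -3))) = 1

Expand innermost to outermost. Recall ⊕ takes the minimum of its arguments and ⊗ takes their sum. Working out the expression (((-1 ⊕ -4) ⊗ (10 ⊗ -1)) ⊗ ((-4 ⊕ -4) ⊕ (3 ⊗ -3))) gives 1.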